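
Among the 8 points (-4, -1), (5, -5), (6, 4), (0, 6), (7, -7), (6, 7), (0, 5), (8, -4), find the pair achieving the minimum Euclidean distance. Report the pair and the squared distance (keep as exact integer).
Pair = ((0, 6), (0, 5)); squared distance = 1

Compute all C(8, 2) = 28 pairwise squared distances (x_i − x_j)² + (y_i − y_j)². The minimum is 1, attained by the pair ((0, 6), (0, 5)).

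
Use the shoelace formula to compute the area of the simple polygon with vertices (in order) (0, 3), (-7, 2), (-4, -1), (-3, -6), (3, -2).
Area = 45

Shoelace formula: Area = (1/2) |Σ_i (x_i · y_{i+1} − x_{i+1} · y_i)| (indices mod n). Compute each cross term:
  (0)(2) − (-7)(3) = 21
  (-7)(-1) − (-4)(2) = 15
  (-4)(-6) − (-3)(-1) = 21
  (-3)(-2) − (3)(-6) = 24
  (3)(3) − (0)(-2) = 9
Sum = 90, so (signed) Area = 90/2 = 45, |Area| = 45.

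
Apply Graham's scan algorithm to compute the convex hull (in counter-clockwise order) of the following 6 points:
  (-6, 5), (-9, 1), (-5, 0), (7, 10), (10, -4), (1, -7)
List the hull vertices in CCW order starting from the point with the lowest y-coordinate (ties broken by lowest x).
Hull (CCW) = [(1, -7), (10, -4), (7, 10), (-6, 5), (-9, 1)]

Graham scan procedure:
  1. Find the pivot p₀ = point with lowest y (tie → lowest x): (1, -7).
  2. Sort the remaining points by polar angle around p₀.
  3. Walk through sorted points, maintaining a stack; pop the top while the last three entries make a non-left turn (cross product ≤ 0).
  4. Final stack is the convex hull in CCW order: (1, -7), (10, -4), (7, 10), (-6, 5), (-9, 1).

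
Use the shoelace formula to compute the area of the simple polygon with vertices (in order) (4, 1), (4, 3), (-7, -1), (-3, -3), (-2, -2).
Area = 49/2

Shoelace formula: Area = (1/2) |Σ_i (x_i · y_{i+1} − x_{i+1} · y_i)| (indices mod n). Compute each cross term:
  (4)(3) − (4)(1) = 8
  (4)(-1) − (-7)(3) = 17
  (-7)(-3) − (-3)(-1) = 18
  (-3)(-2) − (-2)(-3) = 0
  (-2)(1) − (4)(-2) = 6
Sum = 49, so (signed) Area = 49/2 = 49/2, |Area| = 49/2.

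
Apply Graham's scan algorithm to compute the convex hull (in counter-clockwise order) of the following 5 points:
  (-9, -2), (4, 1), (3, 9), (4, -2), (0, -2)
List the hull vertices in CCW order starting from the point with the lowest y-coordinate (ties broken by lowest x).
Hull (CCW) = [(-9, -2), (4, -2), (4, 1), (3, 9)]

Graham scan procedure:
  1. Find the pivot p₀ = point with lowest y (tie → lowest x): (-9, -2).
  2. Sort the remaining points by polar angle around p₀.
  3. Walk through sorted points, maintaining a stack; pop the top while the last three entries make a non-left turn (cross product ≤ 0).
  4. Final stack is the convex hull in CCW order: (-9, -2), (4, -2), (4, 1), (3, 9).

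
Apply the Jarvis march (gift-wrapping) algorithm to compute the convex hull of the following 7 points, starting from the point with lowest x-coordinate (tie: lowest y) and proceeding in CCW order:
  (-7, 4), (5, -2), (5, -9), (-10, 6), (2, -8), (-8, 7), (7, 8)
Hull (CCW) = [(-10, 6), (2, -8), (5, -9), (7, 8), (-8, 7)]

Jarvis march: at each step, from the current hull vertex p, select the next vertex q as the point such that every other point lies strictly to the left of (or on) the directed line p → q. (Equivalently: for every other point r, the cross product (q − p) × (r − p) ≥ 0.)
Starting point (lowest x, tie lowest y): (-10, 6). Wrap until returning to start. Resulting hull: (-10, 6), (2, -8), (5, -9), (7, 8), (-8, 7).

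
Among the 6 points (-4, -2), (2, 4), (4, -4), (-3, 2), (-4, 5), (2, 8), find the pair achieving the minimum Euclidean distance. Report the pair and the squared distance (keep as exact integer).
Pair = ((-3, 2), (-4, 5)); squared distance = 10

Compute all C(6, 2) = 15 pairwise squared distances (x_i − x_j)² + (y_i − y_j)². The minimum is 10, attained by the pair ((-3, 2), (-4, 5)).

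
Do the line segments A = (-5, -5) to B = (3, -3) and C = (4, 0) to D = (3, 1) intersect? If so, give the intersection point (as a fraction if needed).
No (intersection of containing lines falls outside at least one segment)

Parametrize and solve: t = 7/5, s = -11/5. At least one of these is outside [0, 1], so the segments do not intersect.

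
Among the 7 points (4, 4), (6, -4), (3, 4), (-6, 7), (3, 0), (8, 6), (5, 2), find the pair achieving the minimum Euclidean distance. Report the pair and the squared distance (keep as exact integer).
Pair = ((4, 4), (3, 4)); squared distance = 1

Compute all C(7, 2) = 21 pairwise squared distances (x_i − x_j)² + (y_i − y_j)². The minimum is 1, attained by the pair ((4, 4), (3, 4)).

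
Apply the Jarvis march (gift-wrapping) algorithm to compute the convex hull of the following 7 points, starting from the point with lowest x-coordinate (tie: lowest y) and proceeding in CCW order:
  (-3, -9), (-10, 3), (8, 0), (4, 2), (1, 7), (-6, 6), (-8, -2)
Hull (CCW) = [(-10, 3), (-8, -2), (-3, -9), (8, 0), (1, 7), (-6, 6)]

Jarvis march: at each step, from the current hull vertex p, select the next vertex q as the point such that every other point lies strictly to the left of (or on) the directed line p → q. (Equivalently: for every other point r, the cross product (q − p) × (r − p) ≥ 0.)
Starting point (lowest x, tie lowest y): (-10, 3). Wrap until returning to start. Resulting hull: (-10, 3), (-8, -2), (-3, -9), (8, 0), (1, 7), (-6, 6).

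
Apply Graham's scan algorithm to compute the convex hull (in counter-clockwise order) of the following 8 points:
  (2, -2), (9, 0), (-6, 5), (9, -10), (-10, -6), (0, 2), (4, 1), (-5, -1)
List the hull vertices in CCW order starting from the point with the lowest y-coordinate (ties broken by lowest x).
Hull (CCW) = [(9, -10), (9, 0), (-6, 5), (-10, -6)]

Graham scan procedure:
  1. Find the pivot p₀ = point with lowest y (tie → lowest x): (9, -10).
  2. Sort the remaining points by polar angle around p₀.
  3. Walk through sorted points, maintaining a stack; pop the top while the last three entries make a non-left turn (cross product ≤ 0).
  4. Final stack is the convex hull in CCW order: (9, -10), (9, 0), (-6, 5), (-10, -6).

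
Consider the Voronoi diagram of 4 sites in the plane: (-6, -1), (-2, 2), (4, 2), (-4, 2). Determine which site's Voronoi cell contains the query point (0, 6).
Nearest site = (-2, 2)

The Voronoi cell of site s contains exactly those query points closer to s than to any other site. Compute squared distances from q = (0, 6) to each site:
  (-2 − 0)² + (2 − 6)² = 20
  (-4 − 0)² + (2 − 6)² = 32
  (4 − 0)² + (2 − 6)² = 32
  (-6 − 0)² + (-1 − 6)² = 85
Minimum is attained by (-2, 2), so q lies in its Voronoi cell.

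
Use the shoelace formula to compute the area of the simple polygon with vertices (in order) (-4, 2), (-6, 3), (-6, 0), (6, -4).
Area = 19

Shoelace formula: Area = (1/2) |Σ_i (x_i · y_{i+1} − x_{i+1} · y_i)| (indices mod n). Compute each cross term:
  (-4)(3) − (-6)(2) = 0
  (-6)(0) − (-6)(3) = 18
  (-6)(-4) − (6)(0) = 24
  (6)(2) − (-4)(-4) = -4
Sum = 38, so (signed) Area = 38/2 = 19, |Area| = 19.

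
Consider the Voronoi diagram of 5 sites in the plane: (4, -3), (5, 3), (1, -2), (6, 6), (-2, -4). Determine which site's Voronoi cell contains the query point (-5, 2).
Nearest site = (-2, -4)

The Voronoi cell of site s contains exactly those query points closer to s than to any other site. Compute squared distances from q = (-5, 2) to each site:
  (-2 − -5)² + (-4 − 2)² = 45
  (1 − -5)² + (-2 − 2)² = 52
  (5 − -5)² + (3 − 2)² = 101
  (4 − -5)² + (-3 − 2)² = 106
  (6 − -5)² + (6 − 2)² = 137
Minimum is attained by (-2, -4), so q lies in its Voronoi cell.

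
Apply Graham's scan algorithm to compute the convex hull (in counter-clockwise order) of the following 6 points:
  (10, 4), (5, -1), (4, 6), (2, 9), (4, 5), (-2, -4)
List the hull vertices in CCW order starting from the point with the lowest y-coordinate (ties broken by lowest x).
Hull (CCW) = [(-2, -4), (5, -1), (10, 4), (2, 9)]

Graham scan procedure:
  1. Find the pivot p₀ = point with lowest y (tie → lowest x): (-2, -4).
  2. Sort the remaining points by polar angle around p₀.
  3. Walk through sorted points, maintaining a stack; pop the top while the last three entries make a non-left turn (cross product ≤ 0).
  4. Final stack is the convex hull in CCW order: (-2, -4), (5, -1), (10, 4), (2, 9).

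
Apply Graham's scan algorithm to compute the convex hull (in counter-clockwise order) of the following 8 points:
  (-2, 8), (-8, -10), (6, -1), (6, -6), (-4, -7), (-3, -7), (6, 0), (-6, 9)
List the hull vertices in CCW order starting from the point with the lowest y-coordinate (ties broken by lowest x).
Hull (CCW) = [(-8, -10), (6, -6), (6, 0), (-2, 8), (-6, 9)]

Graham scan procedure:
  1. Find the pivot p₀ = point with lowest y (tie → lowest x): (-8, -10).
  2. Sort the remaining points by polar angle around p₀.
  3. Walk through sorted points, maintaining a stack; pop the top while the last three entries make a non-left turn (cross product ≤ 0).
  4. Final stack is the convex hull in CCW order: (-8, -10), (6, -6), (6, 0), (-2, 8), (-6, 9).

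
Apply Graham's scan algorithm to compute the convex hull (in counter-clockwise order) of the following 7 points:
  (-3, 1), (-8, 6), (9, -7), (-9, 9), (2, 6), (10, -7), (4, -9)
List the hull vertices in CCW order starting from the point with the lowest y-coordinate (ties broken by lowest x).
Hull (CCW) = [(4, -9), (10, -7), (2, 6), (-9, 9), (-8, 6)]

Graham scan procedure:
  1. Find the pivot p₀ = point with lowest y (tie → lowest x): (4, -9).
  2. Sort the remaining points by polar angle around p₀.
  3. Walk through sorted points, maintaining a stack; pop the top while the last three entries make a non-left turn (cross product ≤ 0).
  4. Final stack is the convex hull in CCW order: (4, -9), (10, -7), (2, 6), (-9, 9), (-8, 6).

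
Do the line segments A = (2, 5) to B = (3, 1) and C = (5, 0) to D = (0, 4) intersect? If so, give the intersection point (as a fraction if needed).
Yes; intersection at (45/16, 7/4) (t = 13/16 on AB, s = 7/16 on CD)

Parametrize AB as A + t(B − A) = (2 + 1 t, 5 + -4 t) and CD as C + s(D − C) = (5 + -5 s, 0 + 4 s). Solve the linear system for (t, s). Determinant = 16 ≠ 0, so a unique intersection of the containing lines exists. Solution: t = 13/16, s = 7/16 — both in [0, 1], so the segments cross. Intersection point: (45/16, 7/4).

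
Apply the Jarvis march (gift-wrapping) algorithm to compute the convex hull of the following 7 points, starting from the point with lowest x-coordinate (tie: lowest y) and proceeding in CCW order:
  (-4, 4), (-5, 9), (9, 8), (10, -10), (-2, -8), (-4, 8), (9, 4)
Hull (CCW) = [(-5, 9), (-2, -8), (10, -10), (9, 8)]

Jarvis march: at each step, from the current hull vertex p, select the next vertex q as the point such that every other point lies strictly to the left of (or on) the directed line p → q. (Equivalently: for every other point r, the cross product (q − p) × (r − p) ≥ 0.)
Starting point (lowest x, tie lowest y): (-5, 9). Wrap until returning to start. Resulting hull: (-5, 9), (-2, -8), (10, -10), (9, 8).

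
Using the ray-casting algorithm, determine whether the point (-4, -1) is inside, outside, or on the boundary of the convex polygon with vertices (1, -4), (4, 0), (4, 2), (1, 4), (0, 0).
The point (-4, -1) lies strictly outside the polygon

Cast a horizontal ray to the right from the query point and count how many polygon edges it crosses (each edge strictly once or zero times, handled with the usual half-open convention). 
Parity of crossings → even ⇒ outside.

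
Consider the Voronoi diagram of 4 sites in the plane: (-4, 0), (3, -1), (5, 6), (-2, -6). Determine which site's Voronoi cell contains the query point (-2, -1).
Nearest site = (-4, 0)

The Voronoi cell of site s contains exactly those query points closer to s than to any other site. Compute squared distances from q = (-2, -1) to each site:
  (-4 − -2)² + (0 − -1)² = 5
  (-2 − -2)² + (-6 − -1)² = 25
  (3 − -2)² + (-1 − -1)² = 25
  (5 − -2)² + (6 − -1)² = 98
Minimum is attained by (-4, 0), so q lies in its Voronoi cell.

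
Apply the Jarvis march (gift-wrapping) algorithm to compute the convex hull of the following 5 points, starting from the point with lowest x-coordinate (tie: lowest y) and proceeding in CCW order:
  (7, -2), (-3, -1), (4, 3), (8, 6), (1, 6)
Hull (CCW) = [(-3, -1), (7, -2), (8, 6), (1, 6)]

Jarvis march: at each step, from the current hull vertex p, select the next vertex q as the point such that every other point lies strictly to the left of (or on) the directed line p → q. (Equivalently: for every other point r, the cross product (q − p) × (r − p) ≥ 0.)
Starting point (lowest x, tie lowest y): (-3, -1). Wrap until returning to start. Resulting hull: (-3, -1), (7, -2), (8, 6), (1, 6).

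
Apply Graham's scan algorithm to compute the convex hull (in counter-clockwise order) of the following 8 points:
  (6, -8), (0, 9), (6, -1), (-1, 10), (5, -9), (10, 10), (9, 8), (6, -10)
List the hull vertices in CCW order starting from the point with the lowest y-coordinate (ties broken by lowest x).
Hull (CCW) = [(6, -10), (10, 10), (-1, 10), (5, -9)]

Graham scan procedure:
  1. Find the pivot p₀ = point with lowest y (tie → lowest x): (6, -10).
  2. Sort the remaining points by polar angle around p₀.
  3. Walk through sorted points, maintaining a stack; pop the top while the last three entries make a non-left turn (cross product ≤ 0).
  4. Final stack is the convex hull in CCW order: (6, -10), (10, 10), (-1, 10), (5, -9).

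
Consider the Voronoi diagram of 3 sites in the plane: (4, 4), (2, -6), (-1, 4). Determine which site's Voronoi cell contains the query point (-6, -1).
Nearest site = (-1, 4)

The Voronoi cell of site s contains exactly those query points closer to s than to any other site. Compute squared distances from q = (-6, -1) to each site:
  (-1 − -6)² + (4 − -1)² = 50
  (2 − -6)² + (-6 − -1)² = 89
  (4 − -6)² + (4 − -1)² = 125
Minimum is attained by (-1, 4), so q lies in its Voronoi cell.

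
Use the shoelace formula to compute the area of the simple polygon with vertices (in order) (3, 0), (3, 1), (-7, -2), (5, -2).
Area = 17

Shoelace formula: Area = (1/2) |Σ_i (x_i · y_{i+1} − x_{i+1} · y_i)| (indices mod n). Compute each cross term:
  (3)(1) − (3)(0) = 3
  (3)(-2) − (-7)(1) = 1
  (-7)(-2) − (5)(-2) = 24
  (5)(0) − (3)(-2) = 6
Sum = 34, so (signed) Area = 34/2 = 17, |Area| = 17.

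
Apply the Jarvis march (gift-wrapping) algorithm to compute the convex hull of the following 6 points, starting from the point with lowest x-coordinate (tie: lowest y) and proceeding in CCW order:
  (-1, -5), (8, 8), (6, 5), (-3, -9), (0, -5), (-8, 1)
Hull (CCW) = [(-8, 1), (-3, -9), (0, -5), (8, 8)]

Jarvis march: at each step, from the current hull vertex p, select the next vertex q as the point such that every other point lies strictly to the left of (or on) the directed line p → q. (Equivalently: for every other point r, the cross product (q − p) × (r − p) ≥ 0.)
Starting point (lowest x, tie lowest y): (-8, 1). Wrap until returning to start. Resulting hull: (-8, 1), (-3, -9), (0, -5), (8, 8).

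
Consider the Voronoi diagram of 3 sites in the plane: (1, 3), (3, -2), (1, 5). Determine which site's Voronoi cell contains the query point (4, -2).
Nearest site = (3, -2)

The Voronoi cell of site s contains exactly those query points closer to s than to any other site. Compute squared distances from q = (4, -2) to each site:
  (3 − 4)² + (-2 − -2)² = 1
  (1 − 4)² + (3 − -2)² = 34
  (1 − 4)² + (5 − -2)² = 58
Minimum is attained by (3, -2), so q lies in its Voronoi cell.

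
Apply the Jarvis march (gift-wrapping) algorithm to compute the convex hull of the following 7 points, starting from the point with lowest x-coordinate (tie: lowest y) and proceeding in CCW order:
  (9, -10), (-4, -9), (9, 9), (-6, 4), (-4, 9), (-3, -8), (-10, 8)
Hull (CCW) = [(-10, 8), (-4, -9), (9, -10), (9, 9), (-4, 9)]

Jarvis march: at each step, from the current hull vertex p, select the next vertex q as the point such that every other point lies strictly to the left of (or on) the directed line p → q. (Equivalently: for every other point r, the cross product (q − p) × (r − p) ≥ 0.)
Starting point (lowest x, tie lowest y): (-10, 8). Wrap until returning to start. Resulting hull: (-10, 8), (-4, -9), (9, -10), (9, 9), (-4, 9).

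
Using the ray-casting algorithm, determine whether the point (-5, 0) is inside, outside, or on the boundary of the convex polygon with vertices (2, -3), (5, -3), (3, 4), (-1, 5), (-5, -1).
The point (-5, 0) lies strictly outside the polygon

Cast a horizontal ray to the right from the query point and count how many polygon edges it crosses (each edge strictly once or zero times, handled with the usual half-open convention). 
Parity of crossings → even ⇒ outside.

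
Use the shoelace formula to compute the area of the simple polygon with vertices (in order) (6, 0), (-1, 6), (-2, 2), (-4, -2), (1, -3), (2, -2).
Area = 44

Shoelace formula: Area = (1/2) |Σ_i (x_i · y_{i+1} − x_{i+1} · y_i)| (indices mod n). Compute each cross term:
  (6)(6) − (-1)(0) = 36
  (-1)(2) − (-2)(6) = 10
  (-2)(-2) − (-4)(2) = 12
  (-4)(-3) − (1)(-2) = 14
  (1)(-2) − (2)(-3) = 4
  (2)(0) − (6)(-2) = 12
Sum = 88, so (signed) Area = 88/2 = 44, |Area| = 44.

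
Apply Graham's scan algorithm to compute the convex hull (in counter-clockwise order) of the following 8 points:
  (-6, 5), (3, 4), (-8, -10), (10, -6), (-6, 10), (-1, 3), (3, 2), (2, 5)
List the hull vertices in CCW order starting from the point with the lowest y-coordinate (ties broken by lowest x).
Hull (CCW) = [(-8, -10), (10, -6), (3, 4), (2, 5), (-6, 10)]

Graham scan procedure:
  1. Find the pivot p₀ = point with lowest y (tie → lowest x): (-8, -10).
  2. Sort the remaining points by polar angle around p₀.
  3. Walk through sorted points, maintaining a stack; pop the top while the last three entries make a non-left turn (cross product ≤ 0).
  4. Final stack is the convex hull in CCW order: (-8, -10), (10, -6), (3, 4), (2, 5), (-6, 10).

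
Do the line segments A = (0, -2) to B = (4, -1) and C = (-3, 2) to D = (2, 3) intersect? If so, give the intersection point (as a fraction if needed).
No (intersection of containing lines falls outside at least one segment)

Parametrize and solve: t = 23, s = 19. At least one of these is outside [0, 1], so the segments do not intersect.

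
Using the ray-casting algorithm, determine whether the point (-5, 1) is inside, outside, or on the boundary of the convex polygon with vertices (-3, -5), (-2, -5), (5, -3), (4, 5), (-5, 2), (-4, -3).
The point (-5, 1) lies strictly outside the polygon

Cast a horizontal ray to the right from the query point and count how many polygon edges it crosses (each edge strictly once or zero times, handled with the usual half-open convention). 
Parity of crossings → even ⇒ outside.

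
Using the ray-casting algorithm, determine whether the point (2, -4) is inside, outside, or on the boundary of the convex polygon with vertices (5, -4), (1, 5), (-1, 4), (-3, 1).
The point (2, -4) lies strictly outside the polygon

Cast a horizontal ray to the right from the query point and count how many polygon edges it crosses (each edge strictly once or zero times, handled with the usual half-open convention). 
Parity of crossings → even ⇒ outside.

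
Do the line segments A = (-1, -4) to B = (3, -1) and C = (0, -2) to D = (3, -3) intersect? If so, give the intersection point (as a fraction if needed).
Yes; intersection at (15/13, -31/13) (t = 7/13 on AB, s = 5/13 on CD)

Parametrize AB as A + t(B − A) = (-1 + 4 t, -4 + 3 t) and CD as C + s(D − C) = (0 + 3 s, -2 + -1 s). Solve the linear system for (t, s). Determinant = 13 ≠ 0, so a unique intersection of the containing lines exists. Solution: t = 7/13, s = 5/13 — both in [0, 1], so the segments cross. Intersection point: (15/13, -31/13).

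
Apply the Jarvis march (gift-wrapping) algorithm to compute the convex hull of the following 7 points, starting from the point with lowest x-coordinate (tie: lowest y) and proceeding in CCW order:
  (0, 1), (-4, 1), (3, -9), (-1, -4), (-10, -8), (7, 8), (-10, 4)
Hull (CCW) = [(-10, -8), (3, -9), (7, 8), (-10, 4)]

Jarvis march: at each step, from the current hull vertex p, select the next vertex q as the point such that every other point lies strictly to the left of (or on) the directed line p → q. (Equivalently: for every other point r, the cross product (q − p) × (r − p) ≥ 0.)
Starting point (lowest x, tie lowest y): (-10, -8). Wrap until returning to start. Resulting hull: (-10, -8), (3, -9), (7, 8), (-10, 4).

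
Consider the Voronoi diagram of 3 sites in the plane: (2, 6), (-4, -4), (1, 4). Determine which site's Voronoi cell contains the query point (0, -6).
Nearest site = (-4, -4)

The Voronoi cell of site s contains exactly those query points closer to s than to any other site. Compute squared distances from q = (0, -6) to each site:
  (-4 − 0)² + (-4 − -6)² = 20
  (1 − 0)² + (4 − -6)² = 101
  (2 − 0)² + (6 − -6)² = 148
Minimum is attained by (-4, -4), so q lies in its Voronoi cell.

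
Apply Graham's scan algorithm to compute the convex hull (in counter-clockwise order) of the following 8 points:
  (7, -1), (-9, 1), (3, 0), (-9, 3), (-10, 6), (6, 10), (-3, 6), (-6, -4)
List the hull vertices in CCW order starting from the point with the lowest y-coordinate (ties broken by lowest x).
Hull (CCW) = [(-6, -4), (7, -1), (6, 10), (-10, 6), (-9, 1)]

Graham scan procedure:
  1. Find the pivot p₀ = point with lowest y (tie → lowest x): (-6, -4).
  2. Sort the remaining points by polar angle around p₀.
  3. Walk through sorted points, maintaining a stack; pop the top while the last three entries make a non-left turn (cross product ≤ 0).
  4. Final stack is the convex hull in CCW order: (-6, -4), (7, -1), (6, 10), (-10, 6), (-9, 1).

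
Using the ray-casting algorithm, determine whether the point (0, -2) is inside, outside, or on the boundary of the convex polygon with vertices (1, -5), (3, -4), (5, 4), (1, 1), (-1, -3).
The point (0, -2) lies strictly inside the polygon

Cast a horizontal ray to the right from the query point and count how many polygon edges it crosses (each edge strictly once or zero times, handled with the usual half-open convention). 
Parity of crossings → odd ⇒ inside.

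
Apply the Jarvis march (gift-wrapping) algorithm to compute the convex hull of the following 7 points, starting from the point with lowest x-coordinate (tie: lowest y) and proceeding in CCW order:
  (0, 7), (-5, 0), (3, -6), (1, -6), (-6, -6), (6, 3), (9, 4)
Hull (CCW) = [(-6, -6), (3, -6), (9, 4), (0, 7), (-5, 0)]

Jarvis march: at each step, from the current hull vertex p, select the next vertex q as the point such that every other point lies strictly to the left of (or on) the directed line p → q. (Equivalently: for every other point r, the cross product (q − p) × (r − p) ≥ 0.)
Starting point (lowest x, tie lowest y): (-6, -6). Wrap until returning to start. Resulting hull: (-6, -6), (3, -6), (9, 4), (0, 7), (-5, 0).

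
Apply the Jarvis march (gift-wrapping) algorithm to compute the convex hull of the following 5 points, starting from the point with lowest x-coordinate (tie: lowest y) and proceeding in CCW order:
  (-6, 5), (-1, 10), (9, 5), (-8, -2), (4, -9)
Hull (CCW) = [(-8, -2), (4, -9), (9, 5), (-1, 10), (-6, 5)]

Jarvis march: at each step, from the current hull vertex p, select the next vertex q as the point such that every other point lies strictly to the left of (or on) the directed line p → q. (Equivalently: for every other point r, the cross product (q − p) × (r − p) ≥ 0.)
Starting point (lowest x, tie lowest y): (-8, -2). Wrap until returning to start. Resulting hull: (-8, -2), (4, -9), (9, 5), (-1, 10), (-6, 5).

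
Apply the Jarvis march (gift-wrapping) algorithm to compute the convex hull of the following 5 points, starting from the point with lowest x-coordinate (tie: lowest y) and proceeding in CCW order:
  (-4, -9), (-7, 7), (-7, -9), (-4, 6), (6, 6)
Hull (CCW) = [(-7, -9), (-4, -9), (6, 6), (-7, 7)]

Jarvis march: at each step, from the current hull vertex p, select the next vertex q as the point such that every other point lies strictly to the left of (or on) the directed line p → q. (Equivalently: for every other point r, the cross product (q − p) × (r − p) ≥ 0.)
Starting point (lowest x, tie lowest y): (-7, -9). Wrap until returning to start. Resulting hull: (-7, -9), (-4, -9), (6, 6), (-7, 7).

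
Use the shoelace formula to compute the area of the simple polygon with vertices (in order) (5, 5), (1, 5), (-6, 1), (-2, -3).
Area = 38

Shoelace formula: Area = (1/2) |Σ_i (x_i · y_{i+1} − x_{i+1} · y_i)| (indices mod n). Compute each cross term:
  (5)(5) − (1)(5) = 20
  (1)(1) − (-6)(5) = 31
  (-6)(-3) − (-2)(1) = 20
  (-2)(5) − (5)(-3) = 5
Sum = 76, so (signed) Area = 76/2 = 38, |Area| = 38.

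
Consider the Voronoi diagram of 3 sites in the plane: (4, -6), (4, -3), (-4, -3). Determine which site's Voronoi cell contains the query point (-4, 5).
Nearest site = (-4, -3)

The Voronoi cell of site s contains exactly those query points closer to s than to any other site. Compute squared distances from q = (-4, 5) to each site:
  (-4 − -4)² + (-3 − 5)² = 64
  (4 − -4)² + (-3 − 5)² = 128
  (4 − -4)² + (-6 − 5)² = 185
Minimum is attained by (-4, -3), so q lies in its Voronoi cell.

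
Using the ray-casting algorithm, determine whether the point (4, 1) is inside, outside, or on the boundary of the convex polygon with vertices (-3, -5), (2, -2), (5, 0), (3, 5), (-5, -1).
The point (4, 1) lies strictly inside the polygon

Cast a horizontal ray to the right from the query point and count how many polygon edges it crosses (each edge strictly once or zero times, handled with the usual half-open convention). 
Parity of crossings → odd ⇒ inside.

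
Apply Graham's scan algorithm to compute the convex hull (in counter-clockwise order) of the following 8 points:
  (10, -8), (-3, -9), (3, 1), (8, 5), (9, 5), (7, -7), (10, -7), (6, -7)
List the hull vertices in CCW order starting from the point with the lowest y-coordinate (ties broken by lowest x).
Hull (CCW) = [(-3, -9), (10, -8), (10, -7), (9, 5), (8, 5), (3, 1)]

Graham scan procedure:
  1. Find the pivot p₀ = point with lowest y (tie → lowest x): (-3, -9).
  2. Sort the remaining points by polar angle around p₀.
  3. Walk through sorted points, maintaining a stack; pop the top while the last three entries make a non-left turn (cross product ≤ 0).
  4. Final stack is the convex hull in CCW order: (-3, -9), (10, -8), (10, -7), (9, 5), (8, 5), (3, 1).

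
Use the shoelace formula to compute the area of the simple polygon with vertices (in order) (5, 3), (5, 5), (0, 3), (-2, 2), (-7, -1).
Area = 31/2

Shoelace formula: Area = (1/2) |Σ_i (x_i · y_{i+1} − x_{i+1} · y_i)| (indices mod n). Compute each cross term:
  (5)(5) − (5)(3) = 10
  (5)(3) − (0)(5) = 15
  (0)(2) − (-2)(3) = 6
  (-2)(-1) − (-7)(2) = 16
  (-7)(3) − (5)(-1) = -16
Sum = 31, so (signed) Area = 31/2 = 31/2, |Area| = 31/2.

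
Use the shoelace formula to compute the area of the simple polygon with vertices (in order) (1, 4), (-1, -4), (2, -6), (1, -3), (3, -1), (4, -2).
Area = 19

Shoelace formula: Area = (1/2) |Σ_i (x_i · y_{i+1} − x_{i+1} · y_i)| (indices mod n). Compute each cross term:
  (1)(-4) − (-1)(4) = 0
  (-1)(-6) − (2)(-4) = 14
  (2)(-3) − (1)(-6) = 0
  (1)(-1) − (3)(-3) = 8
  (3)(-2) − (4)(-1) = -2
  (4)(4) − (1)(-2) = 18
Sum = 38, so (signed) Area = 38/2 = 19, |Area| = 19.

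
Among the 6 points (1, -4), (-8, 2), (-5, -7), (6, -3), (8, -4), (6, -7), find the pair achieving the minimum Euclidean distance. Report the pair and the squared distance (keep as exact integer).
Pair = ((6, -3), (8, -4)); squared distance = 5

Compute all C(6, 2) = 15 pairwise squared distances (x_i − x_j)² + (y_i − y_j)². The minimum is 5, attained by the pair ((6, -3), (8, -4)).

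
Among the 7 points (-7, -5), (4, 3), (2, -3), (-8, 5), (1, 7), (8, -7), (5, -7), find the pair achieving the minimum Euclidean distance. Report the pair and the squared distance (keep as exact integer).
Pair = ((8, -7), (5, -7)); squared distance = 9

Compute all C(7, 2) = 21 pairwise squared distances (x_i − x_j)² + (y_i − y_j)². The minimum is 9, attained by the pair ((8, -7), (5, -7)).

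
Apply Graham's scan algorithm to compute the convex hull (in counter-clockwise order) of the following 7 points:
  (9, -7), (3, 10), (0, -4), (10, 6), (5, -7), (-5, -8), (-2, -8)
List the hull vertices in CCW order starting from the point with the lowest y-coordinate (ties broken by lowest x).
Hull (CCW) = [(-5, -8), (-2, -8), (9, -7), (10, 6), (3, 10)]

Graham scan procedure:
  1. Find the pivot p₀ = point with lowest y (tie → lowest x): (-5, -8).
  2. Sort the remaining points by polar angle around p₀.
  3. Walk through sorted points, maintaining a stack; pop the top while the last three entries make a non-left turn (cross product ≤ 0).
  4. Final stack is the convex hull in CCW order: (-5, -8), (-2, -8), (9, -7), (10, 6), (3, 10).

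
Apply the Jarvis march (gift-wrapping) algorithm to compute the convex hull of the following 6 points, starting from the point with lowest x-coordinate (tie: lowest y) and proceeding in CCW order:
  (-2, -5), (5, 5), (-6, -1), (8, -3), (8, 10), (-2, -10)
Hull (CCW) = [(-6, -1), (-2, -10), (8, -3), (8, 10)]

Jarvis march: at each step, from the current hull vertex p, select the next vertex q as the point such that every other point lies strictly to the left of (or on) the directed line p → q. (Equivalently: for every other point r, the cross product (q − p) × (r − p) ≥ 0.)
Starting point (lowest x, tie lowest y): (-6, -1). Wrap until returning to start. Resulting hull: (-6, -1), (-2, -10), (8, -3), (8, 10).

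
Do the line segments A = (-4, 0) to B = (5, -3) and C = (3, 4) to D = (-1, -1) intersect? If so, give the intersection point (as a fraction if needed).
Yes; intersection at (-1, -1) (t = 1/3 on AB, s = 1 on CD)

Parametrize AB as A + t(B − A) = (-4 + 9 t, 0 + -3 t) and CD as C + s(D − C) = (3 + -4 s, 4 + -5 s). Solve the linear system for (t, s). Determinant = 57 ≠ 0, so a unique intersection of the containing lines exists. Solution: t = 1/3, s = 1 — both in [0, 1], so the segments cross. Intersection point: (-1, -1).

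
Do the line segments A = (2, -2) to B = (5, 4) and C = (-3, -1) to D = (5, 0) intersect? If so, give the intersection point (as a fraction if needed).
Yes; intersection at (43/15, -4/15) (t = 13/45 on AB, s = 11/15 on CD)

Parametrize AB as A + t(B − A) = (2 + 3 t, -2 + 6 t) and CD as C + s(D − C) = (-3 + 8 s, -1 + 1 s). Solve the linear system for (t, s). Determinant = 45 ≠ 0, so a unique intersection of the containing lines exists. Solution: t = 13/45, s = 11/15 — both in [0, 1], so the segments cross. Intersection point: (43/15, -4/15).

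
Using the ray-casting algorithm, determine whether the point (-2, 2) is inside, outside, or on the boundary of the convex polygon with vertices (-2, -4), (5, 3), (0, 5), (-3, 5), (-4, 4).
The point (-2, 2) lies strictly inside the polygon

Cast a horizontal ray to the right from the query point and count how many polygon edges it crosses (each edge strictly once or zero times, handled with the usual half-open convention). 
Parity of crossings → odd ⇒ inside.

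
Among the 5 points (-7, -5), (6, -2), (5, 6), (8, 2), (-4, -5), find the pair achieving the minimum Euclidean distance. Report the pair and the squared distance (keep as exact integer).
Pair = ((-7, -5), (-4, -5)); squared distance = 9

Compute all C(5, 2) = 10 pairwise squared distances (x_i − x_j)² + (y_i − y_j)². The minimum is 9, attained by the pair ((-7, -5), (-4, -5)).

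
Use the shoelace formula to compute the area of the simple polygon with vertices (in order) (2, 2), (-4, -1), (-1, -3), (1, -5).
Area = 37/2

Shoelace formula: Area = (1/2) |Σ_i (x_i · y_{i+1} − x_{i+1} · y_i)| (indices mod n). Compute each cross term:
  (2)(-1) − (-4)(2) = 6
  (-4)(-3) − (-1)(-1) = 11
  (-1)(-5) − (1)(-3) = 8
  (1)(2) − (2)(-5) = 12
Sum = 37, so (signed) Area = 37/2 = 37/2, |Area| = 37/2.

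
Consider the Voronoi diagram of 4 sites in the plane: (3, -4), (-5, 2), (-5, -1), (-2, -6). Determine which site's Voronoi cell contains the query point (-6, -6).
Nearest site = (-2, -6)

The Voronoi cell of site s contains exactly those query points closer to s than to any other site. Compute squared distances from q = (-6, -6) to each site:
  (-2 − -6)² + (-6 − -6)² = 16
  (-5 − -6)² + (-1 − -6)² = 26
  (-5 − -6)² + (2 − -6)² = 65
  (3 − -6)² + (-4 − -6)² = 85
Minimum is attained by (-2, -6), so q lies in its Voronoi cell.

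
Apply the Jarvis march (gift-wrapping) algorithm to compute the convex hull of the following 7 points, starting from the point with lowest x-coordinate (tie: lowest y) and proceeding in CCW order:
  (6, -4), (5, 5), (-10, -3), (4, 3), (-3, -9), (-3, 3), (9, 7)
Hull (CCW) = [(-10, -3), (-3, -9), (6, -4), (9, 7), (-3, 3)]

Jarvis march: at each step, from the current hull vertex p, select the next vertex q as the point such that every other point lies strictly to the left of (or on) the directed line p → q. (Equivalently: for every other point r, the cross product (q − p) × (r − p) ≥ 0.)
Starting point (lowest x, tie lowest y): (-10, -3). Wrap until returning to start. Resulting hull: (-10, -3), (-3, -9), (6, -4), (9, 7), (-3, 3).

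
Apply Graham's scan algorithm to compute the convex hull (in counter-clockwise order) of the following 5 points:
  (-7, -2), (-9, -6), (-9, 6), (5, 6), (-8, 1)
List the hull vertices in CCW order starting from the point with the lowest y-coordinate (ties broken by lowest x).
Hull (CCW) = [(-9, -6), (5, 6), (-9, 6)]

Graham scan procedure:
  1. Find the pivot p₀ = point with lowest y (tie → lowest x): (-9, -6).
  2. Sort the remaining points by polar angle around p₀.
  3. Walk through sorted points, maintaining a stack; pop the top while the last three entries make a non-left turn (cross product ≤ 0).
  4. Final stack is the convex hull in CCW order: (-9, -6), (5, 6), (-9, 6).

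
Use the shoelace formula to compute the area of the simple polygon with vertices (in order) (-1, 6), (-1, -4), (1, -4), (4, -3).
Area = 26

Shoelace formula: Area = (1/2) |Σ_i (x_i · y_{i+1} − x_{i+1} · y_i)| (indices mod n). Compute each cross term:
  (-1)(-4) − (-1)(6) = 10
  (-1)(-4) − (1)(-4) = 8
  (1)(-3) − (4)(-4) = 13
  (4)(6) − (-1)(-3) = 21
Sum = 52, so (signed) Area = 52/2 = 26, |Area| = 26.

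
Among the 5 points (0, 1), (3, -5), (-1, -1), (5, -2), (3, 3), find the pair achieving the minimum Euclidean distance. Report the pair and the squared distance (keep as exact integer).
Pair = ((0, 1), (-1, -1)); squared distance = 5

Compute all C(5, 2) = 10 pairwise squared distances (x_i − x_j)² + (y_i − y_j)². The minimum is 5, attained by the pair ((0, 1), (-1, -1)).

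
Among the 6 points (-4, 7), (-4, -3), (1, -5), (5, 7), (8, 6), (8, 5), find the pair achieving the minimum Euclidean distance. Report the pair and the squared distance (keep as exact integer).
Pair = ((8, 6), (8, 5)); squared distance = 1

Compute all C(6, 2) = 15 pairwise squared distances (x_i − x_j)² + (y_i − y_j)². The minimum is 1, attained by the pair ((8, 6), (8, 5)).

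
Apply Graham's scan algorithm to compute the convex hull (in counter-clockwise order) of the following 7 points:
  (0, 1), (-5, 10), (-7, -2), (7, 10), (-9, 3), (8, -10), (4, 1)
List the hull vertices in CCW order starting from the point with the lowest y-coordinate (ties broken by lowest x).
Hull (CCW) = [(8, -10), (7, 10), (-5, 10), (-9, 3), (-7, -2)]

Graham scan procedure:
  1. Find the pivot p₀ = point with lowest y (tie → lowest x): (8, -10).
  2. Sort the remaining points by polar angle around p₀.
  3. Walk through sorted points, maintaining a stack; pop the top while the last three entries make a non-left turn (cross product ≤ 0).
  4. Final stack is the convex hull in CCW order: (8, -10), (7, 10), (-5, 10), (-9, 3), (-7, -2).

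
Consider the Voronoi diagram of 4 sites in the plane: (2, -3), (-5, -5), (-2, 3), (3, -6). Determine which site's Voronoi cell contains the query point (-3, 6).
Nearest site = (-2, 3)

The Voronoi cell of site s contains exactly those query points closer to s than to any other site. Compute squared distances from q = (-3, 6) to each site:
  (-2 − -3)² + (3 − 6)² = 10
  (2 − -3)² + (-3 − 6)² = 106
  (-5 − -3)² + (-5 − 6)² = 125
  (3 − -3)² + (-6 − 6)² = 180
Minimum is attained by (-2, 3), so q lies in its Voronoi cell.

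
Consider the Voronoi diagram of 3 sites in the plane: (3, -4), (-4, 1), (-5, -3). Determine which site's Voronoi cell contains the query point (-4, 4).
Nearest site = (-4, 1)

The Voronoi cell of site s contains exactly those query points closer to s than to any other site. Compute squared distances from q = (-4, 4) to each site:
  (-4 − -4)² + (1 − 4)² = 9
  (-5 − -4)² + (-3 − 4)² = 50
  (3 − -4)² + (-4 − 4)² = 113
Minimum is attained by (-4, 1), so q lies in its Voronoi cell.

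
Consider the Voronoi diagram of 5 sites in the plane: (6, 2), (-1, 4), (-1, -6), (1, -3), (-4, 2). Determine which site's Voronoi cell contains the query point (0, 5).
Nearest site = (-1, 4)

The Voronoi cell of site s contains exactly those query points closer to s than to any other site. Compute squared distances from q = (0, 5) to each site:
  (-1 − 0)² + (4 − 5)² = 2
  (-4 − 0)² + (2 − 5)² = 25
  (6 − 0)² + (2 − 5)² = 45
  (1 − 0)² + (-3 − 5)² = 65
  (-1 − 0)² + (-6 − 5)² = 122
Minimum is attained by (-1, 4), so q lies in its Voronoi cell.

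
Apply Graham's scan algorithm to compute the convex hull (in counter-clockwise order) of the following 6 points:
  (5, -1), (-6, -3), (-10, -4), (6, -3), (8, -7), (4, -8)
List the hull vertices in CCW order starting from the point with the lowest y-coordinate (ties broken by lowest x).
Hull (CCW) = [(4, -8), (8, -7), (5, -1), (-6, -3), (-10, -4)]

Graham scan procedure:
  1. Find the pivot p₀ = point with lowest y (tie → lowest x): (4, -8).
  2. Sort the remaining points by polar angle around p₀.
  3. Walk through sorted points, maintaining a stack; pop the top while the last three entries make a non-left turn (cross product ≤ 0).
  4. Final stack is the convex hull in CCW order: (4, -8), (8, -7), (5, -1), (-6, -3), (-10, -4).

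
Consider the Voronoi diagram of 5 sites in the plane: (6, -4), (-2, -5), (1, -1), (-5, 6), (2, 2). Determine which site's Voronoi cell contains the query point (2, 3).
Nearest site = (2, 2)

The Voronoi cell of site s contains exactly those query points closer to s than to any other site. Compute squared distances from q = (2, 3) to each site:
  (2 − 2)² + (2 − 3)² = 1
  (1 − 2)² + (-1 − 3)² = 17
  (-5 − 2)² + (6 − 3)² = 58
  (6 − 2)² + (-4 − 3)² = 65
  (-2 − 2)² + (-5 − 3)² = 80
Minimum is attained by (2, 2), so q lies in its Voronoi cell.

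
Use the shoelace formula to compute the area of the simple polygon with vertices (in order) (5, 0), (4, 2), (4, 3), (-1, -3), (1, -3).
Area = 13

Shoelace formula: Area = (1/2) |Σ_i (x_i · y_{i+1} − x_{i+1} · y_i)| (indices mod n). Compute each cross term:
  (5)(2) − (4)(0) = 10
  (4)(3) − (4)(2) = 4
  (4)(-3) − (-1)(3) = -9
  (-1)(-3) − (1)(-3) = 6
  (1)(0) − (5)(-3) = 15
Sum = 26, so (signed) Area = 26/2 = 13, |Area| = 13.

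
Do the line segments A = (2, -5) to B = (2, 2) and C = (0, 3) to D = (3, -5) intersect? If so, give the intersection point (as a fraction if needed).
Yes; intersection at (2, -7/3) (t = 8/21 on AB, s = 2/3 on CD)

Parametrize AB as A + t(B − A) = (2 + 0 t, -5 + 7 t) and CD as C + s(D − C) = (0 + 3 s, 3 + -8 s). Solve the linear system for (t, s). Determinant = 21 ≠ 0, so a unique intersection of the containing lines exists. Solution: t = 8/21, s = 2/3 — both in [0, 1], so the segments cross. Intersection point: (2, -7/3).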